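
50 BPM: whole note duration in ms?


Let's work it out.
One quarter-note beat = 60000 / BPM = 60000 / 50 ms
Whole note = 4 × quarter note
Duration = 4 × 60000 / 50 = 240000 / 50
= 4800.0 ms


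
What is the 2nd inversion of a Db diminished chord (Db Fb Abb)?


Reasoning:
Root position: Db Fb Abb
2nd inversion: move root and 3rd up an octave
Bass note: Abb
Notes (bottom to top) = Abb Db Fb


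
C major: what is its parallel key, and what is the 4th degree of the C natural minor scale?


Let's work it out.
Parallel keys share the same tonic but differ in mode
C major → parallel is C minor
C natural minor scale: C D Eb F G Ab Bb
= C minor; 4th degree = F


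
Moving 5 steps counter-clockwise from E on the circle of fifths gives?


Reasoning:
Each counter-clockwise step moves down a perfect 5th (= up a perfect 4th)
From E: E → A → D → G → C → F
= F


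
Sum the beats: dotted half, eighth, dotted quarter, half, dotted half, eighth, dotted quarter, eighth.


Beat values:
  dotted half = 3 beats
  eighth = 0.5 beats
  dotted quarter = 1.5 beats
  half = 2 beats
  dotted half = 3 beats
  eighth = 0.5 beats
  dotted quarter = 1.5 beats
  eighth = 0.5 beats
Sum = 3 + 0.5 + 1.5 + 2 + 3 + 0.5 + 1.5 + 0.5
= 12.5 beats


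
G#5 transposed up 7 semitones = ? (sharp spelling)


Let's work it out.
G#5: chromatic position 8 in octave 5 → absolute = 5×12 + 8 = 68
Transpose up 7: 68 + 7 = 75
75 = 6×12 + 3 → D# in octave 6
Result = D#6


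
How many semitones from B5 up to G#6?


Absolute semitone position = octave×12 + chromatic position
B5: 5×12 + 11 = 71
G#6: 6×12 + 8 = 80
Difference = 80 - 71 = 9
= 9 semitones


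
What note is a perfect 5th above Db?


Solution.
A 5th spans 5 letter names, so from D we land on A
A perfect 5th = 7 semitones above Db
Spell A at that pitch: Ab
= Ab


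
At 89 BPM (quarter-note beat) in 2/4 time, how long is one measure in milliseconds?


Let's work it out.
Quarter-note beat duration = 60000 / 89 ms
Beats per measure (2/4) = 2
One measure = 2 × 60000 / 89 = 120000 / 89 ms
= 1348.3 ms


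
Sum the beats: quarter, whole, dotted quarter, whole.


Step by step:
Beat values:
  quarter = 1 beat
  whole = 4 beats
  dotted quarter = 1.5 beats
  whole = 4 beats
Sum = 1 + 4 + 1.5 + 4
= 10.5 beats


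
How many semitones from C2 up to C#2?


Let's work it out.
Absolute semitone position = octave×12 + chromatic position
C2: 2×12 + 0 = 24
C#2: 2×12 + 1 = 25
Difference = 25 - 24 = 1
= 1 semitone


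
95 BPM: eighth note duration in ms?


Reasoning:
One quarter-note beat = 60000 / BPM = 60000 / 95 ms
Eighth note = 1/2 × quarter note
Duration = 1/2 × 60000 / 95 = 30000 / 95
= 315.8 ms


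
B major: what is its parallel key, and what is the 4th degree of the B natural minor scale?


Working:
Parallel keys share the same tonic but differ in mode
B major → parallel is B minor
B natural minor scale: B C# D E F# G A
= B minor; 4th degree = E


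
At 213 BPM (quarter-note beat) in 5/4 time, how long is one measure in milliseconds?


Let's work it out.
Quarter-note beat duration = 60000 / 213 ms
Beats per measure (5/4) = 5
One measure = 5 × 60000 / 213 = 300000 / 213 ms
= 1408.5 ms


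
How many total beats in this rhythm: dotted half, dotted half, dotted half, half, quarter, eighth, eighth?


Reasoning:
Beat values:
  dotted half = 3 beats
  dotted half = 3 beats
  dotted half = 3 beats
  half = 2 beats
  quarter = 1 beat
  eighth = 0.5 beats
  eighth = 0.5 beats
Sum = 3 + 3 + 3 + 2 + 1 + 0.5 + 0.5
= 13 beats


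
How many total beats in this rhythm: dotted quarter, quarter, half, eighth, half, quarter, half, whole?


Working:
Beat values:
  dotted quarter = 1.5 beats
  quarter = 1 beat
  half = 2 beats
  eighth = 0.5 beats
  half = 2 beats
  quarter = 1 beat
  half = 2 beats
  whole = 4 beats
Sum = 1.5 + 1 + 2 + 0.5 + 2 + 1 + 2 + 4
= 14 beats


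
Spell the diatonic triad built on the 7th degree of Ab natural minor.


Reasoning:
Ab natural minor scale: Ab Bb Cb Db Eb Fb Gb
Diatonic triad on degree 7 stacks scale notes 7, 2, 4: Gb Bb Db
Gb→Bb = 4 semitones; Gb→Db = 7 semitones → major triad
= Gb Bb Db (major)


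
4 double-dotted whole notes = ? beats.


Base whole note = 4 beats
Dot 1 adds half the previous value: +2
Dot 2 adds half the previous value: +1
One double-dotted whole = 4 + 2 + 1 = 7
4 of them = 4 × 7 = 28
= 28 beats


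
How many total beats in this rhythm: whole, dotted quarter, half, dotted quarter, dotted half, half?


Let's work it out.
Beat values:
  whole = 4 beats
  dotted quarter = 1.5 beats
  half = 2 beats
  dotted quarter = 1.5 beats
  dotted half = 3 beats
  half = 2 beats
Sum = 4 + 1.5 + 2 + 1.5 + 3 + 2
= 14 beats


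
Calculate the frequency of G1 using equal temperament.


Working:
f = 440 × 2^(n/12) where n = semitones from A4
G1: -38 semitones from A4
f = 440 × 2^(-38/12)
f = 49.00 Hz


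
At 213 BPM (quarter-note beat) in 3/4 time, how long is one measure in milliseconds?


Working:
Quarter-note beat duration = 60000 / 213 ms
Beats per measure (3/4) = 3
One measure = 3 × 60000 / 213 = 180000 / 213 ms
= 845.1 ms


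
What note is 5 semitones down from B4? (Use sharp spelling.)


Step by step:
B4: chromatic position 11 in octave 4 → absolute = 4×12 + 11 = 59
Transpose down 5: 59 - 5 = 54
54 = 4×12 + 6 → F# in octave 4
Result = F#4


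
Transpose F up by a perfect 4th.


Let's work it out.
perfect 4th: 4 letter names, 5 semitones
Letter: F + 3 → B
Pitch: F + 5 semitones, spelled as a B → Bb
= Bb


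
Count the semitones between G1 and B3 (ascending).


Solution.
Absolute semitone position = octave×12 + chromatic position
G1: 1×12 + 7 = 19
B3: 3×12 + 11 = 47
Difference = 47 - 19 = 28
= 28 semitones


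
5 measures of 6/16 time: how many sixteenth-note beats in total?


Time signature 6/16: the bottom number 16 means the sixteenth note gets one count
The top number 6 means 6 sixteenth-note beats per measure
Total = 6 × 5 measures
= 30 sixteenth-note beats


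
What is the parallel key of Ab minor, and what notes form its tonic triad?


Step by step:
Parallel keys share the same tonic but differ in mode
Ab minor → parallel is Ab major
Tonic triad of Ab major = Ab C Eb
= Ab major; triad = Ab C Eb


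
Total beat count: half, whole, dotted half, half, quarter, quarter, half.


Solution.
Beat values:
  half = 2 beats
  whole = 4 beats
  dotted half = 3 beats
  half = 2 beats
  quarter = 1 beat
  quarter = 1 beat
  half = 2 beats
Sum = 2 + 4 + 3 + 2 + 1 + 1 + 2
= 15 beats


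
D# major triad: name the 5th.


Reasoning:
Major triad = root + major 3rd (4 semitones) + perfect 5th (7 semitones)
A triad on D# stacks thirds, so the chord tones use letter names D-F-A
Root: D#
Major 3rd above D#: F##
Perfect 5th above D#: A#
The 5th = A#


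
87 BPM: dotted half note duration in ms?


One quarter-note beat = 60000 / BPM = 60000 / 87 ms
Dotted half note = 3 × quarter note
Duration = 3 × 60000 / 87 = 180000 / 87
= 2069.0 ms


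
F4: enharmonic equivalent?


Enharmonic notes sound the same pitch but are spelled with different letter names
F and E# name the same pitch class
= E#4


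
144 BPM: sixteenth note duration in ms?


Step by step:
One quarter-note beat = 60000 / BPM = 60000 / 144 ms
Sixteenth note = 1/4 × quarter note
Duration = 1/4 × 60000 / 144 = 15000 / 144
= 104.2 ms


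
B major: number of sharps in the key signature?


Solution.
Sharp major keys follow the circle of fifths: C(0), G(1), D(2), A(3), E(4), B(5), F#(6), C#(7)
B major has 5 sharps
Order of sharps: F# C# G# D# A# E# B# → first 5: F#, C#, G#, D#, A#
= 5 sharps


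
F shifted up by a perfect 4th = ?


perfect 4th: 4 letter names, 5 semitones
Letter: F + 3 → B
Pitch: F + 5 semitones, spelled as a B → Bb
= Bb


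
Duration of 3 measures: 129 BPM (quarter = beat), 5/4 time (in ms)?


Quarter-note beat duration = 60000 / 129 ms
Beats per measure (5/4) = 5
One measure = 5 × 60000 / 129 = 300000 / 129 ms
3 measures = 3 × 300000 / 129 = 900000 / 129
= 6976.7 ms


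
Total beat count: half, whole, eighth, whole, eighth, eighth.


Reasoning:
Beat values:
  half = 2 beats
  whole = 4 beats
  eighth = 0.5 beats
  whole = 4 beats
  eighth = 0.5 beats
  eighth = 0.5 beats
Sum = 2 + 4 + 0.5 + 4 + 0.5 + 0.5
= 11.5 beats


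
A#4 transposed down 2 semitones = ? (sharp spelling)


Step by step:
A#4: chromatic position 10 in octave 4 → absolute = 4×12 + 10 = 58
Transpose down 2: 58 - 2 = 56
56 = 4×12 + 8 → G# in octave 4
Result = G#4


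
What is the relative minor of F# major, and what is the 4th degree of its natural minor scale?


Step by step:
The relative minor shares the major's key signature and starts on its 6th degree
6th degree = a major 6th above the tonic; a major 6th above F# is D#
→ relative minor of F# major is D# minor
D# natural minor scale: D# E# F# G# A# B C#
= D# minor; 4th degree = G#


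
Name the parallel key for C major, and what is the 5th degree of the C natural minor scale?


Parallel keys share the same tonic but differ in mode
C major → parallel is C minor
C natural minor scale: C D Eb F G Ab Bb
= C minor; 5th degree = G


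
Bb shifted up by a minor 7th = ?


Let's work it out.
minor 7th: 7 letter names, 10 semitones
Letter: B + 6 → A
Pitch: Bb + 10 semitones, spelled as an A → Ab
= Ab


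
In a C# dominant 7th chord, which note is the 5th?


Reasoning:
Dominant 7th chord = root + major 3rd + perfect 5th + minor 7th
Seventh chords stack in thirds, so the letter names are C-E-G-B
Root: C#
Major 3rd above C#: E#
Perfect 5th above C#: G#
Minor 7th above C#: B
The 5th = G#


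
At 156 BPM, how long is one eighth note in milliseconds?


Solution.
One quarter-note beat = 60000 / BPM = 60000 / 156 ms
Eighth note = 1/2 × quarter note
Duration = 1/2 × 60000 / 156 = 30000 / 156
= 192.3 ms


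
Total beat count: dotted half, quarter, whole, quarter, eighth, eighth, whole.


Working:
Beat values:
  dotted half = 3 beats
  quarter = 1 beat
  whole = 4 beats
  quarter = 1 beat
  eighth = 0.5 beats
  eighth = 0.5 beats
  whole = 4 beats
Sum = 3 + 1 + 4 + 1 + 0.5 + 0.5 + 4
= 14 beats


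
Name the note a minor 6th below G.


Let's work it out.
A 6th spans 6 letter names, so from G we land on B
A minor 6th = 8 semitones below G
Spell B at that pitch: B
= B


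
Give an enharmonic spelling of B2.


Let's work it out.
Enharmonic notes sound the same pitch but are spelled with different letter names
B and Cb name the same pitch class
Octave numbers change at C, so B2 = Cb3
= Cb3


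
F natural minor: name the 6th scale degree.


Reasoning:
Natural minor scale pattern: W-H-W-W-H-W-W (2-1-2-2-1-2-2 semitones)
Starting from F:
  F + 2 semitones → G
  G + 1 semitone → Ab
  Ab + 2 semitones → Bb
  Bb + 2 semitones → C
  C + 1 semitone → Db
  Db + 2 semitones → Eb
  Eb + 2 semitones → F
Scale: F G Ab Bb C Db Eb
Degree 6 = Db


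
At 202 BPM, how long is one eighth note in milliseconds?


Let's work it out.
One quarter-note beat = 60000 / BPM = 60000 / 202 ms
Eighth note = 1/2 × quarter note
Duration = 1/2 × 60000 / 202 = 30000 / 202
= 148.5 ms


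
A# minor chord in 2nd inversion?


Solution.
Root position: A# C# E#
2nd inversion: move root and 3rd up an octave
Bass note: E#
Notes (bottom to top) = E# A# C#


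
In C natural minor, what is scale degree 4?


Solution.
Natural minor scale pattern: W-H-W-W-H-W-W (2-1-2-2-1-2-2 semitones)
Starting from C:
  C + 2 semitones → D
  D + 1 semitone → Eb
  Eb + 2 semitones → F
  F + 2 semitones → G
  G + 1 semitone → Ab
  Ab + 2 semitones → Bb
  Bb + 2 semitones → C
Scale: C D Eb F G Ab Bb
Degree 4 = F


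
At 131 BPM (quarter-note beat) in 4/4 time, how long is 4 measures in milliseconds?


Quarter-note beat duration = 60000 / 131 ms
Beats per measure (4/4) = 4
One measure = 4 × 60000 / 131 = 240000 / 131 ms
4 measures = 4 × 240000 / 131 = 960000 / 131
= 7328.2 ms


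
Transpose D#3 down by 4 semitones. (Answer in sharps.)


D#3: chromatic position 3 in octave 3 → absolute = 3×12 + 3 = 39
Transpose down 4: 39 - 4 = 35
35 = 2×12 + 11 → B in octave 2
Result = B2


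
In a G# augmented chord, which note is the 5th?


Augmented triad = root + major 3rd (4 semitones) + augmented 5th (8 semitones)
A triad on G# stacks thirds, so the chord tones use letter names G-B-D
Root: G#
Major 3rd above G#: B#
Augmented 5th above G#: D##
The 5th = D##


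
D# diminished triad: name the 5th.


Let's work it out.
Diminished triad = root + minor 3rd (3 semitones) + diminished 5th (6 semitones)
A triad on D# stacks thirds, so the chord tones use letter names D-F-A
Root: D#
Minor 3rd above D#: F#
Diminished 5th above D#: A
The 5th = A


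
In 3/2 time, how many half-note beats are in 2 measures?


Let's work it out.
Time signature 3/2: the bottom number 2 means the half note gets one count
The top number 3 means 3 half-note beats per measure
Total = 3 × 2 measures
= 6 half-note beats


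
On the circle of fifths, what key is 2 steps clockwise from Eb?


Each clockwise step on the circle of fifths moves up a perfect 5th
From Eb: Eb → Bb → F
= F


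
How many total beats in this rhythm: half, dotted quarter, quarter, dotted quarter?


Beat values:
  half = 2 beats
  dotted quarter = 1.5 beats
  quarter = 1 beat
  dotted quarter = 1.5 beats
Sum = 2 + 1.5 + 1 + 1.5
= 6 beats


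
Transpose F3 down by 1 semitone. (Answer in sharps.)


Step by step:
F3: chromatic position 5 in octave 3 → absolute = 3×12 + 5 = 41
Transpose down 1: 41 - 1 = 40
40 = 3×12 + 4 → E in octave 3
Result = E3


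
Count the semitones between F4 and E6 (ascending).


Step by step:
Absolute semitone position = octave×12 + chromatic position
F4: 4×12 + 5 = 53
E6: 6×12 + 4 = 76
Difference = 76 - 53 = 23
= 23 semitones


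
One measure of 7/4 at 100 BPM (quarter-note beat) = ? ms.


Working:
Quarter-note beat duration = 60000 / 100 ms
Beats per measure (7/4) = 7
One measure = 7 × 60000 / 100 = 420000 / 100 ms
= 4200.0 ms


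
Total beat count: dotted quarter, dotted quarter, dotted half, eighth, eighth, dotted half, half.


Step by step:
Beat values:
  dotted quarter = 1.5 beats
  dotted quarter = 1.5 beats
  dotted half = 3 beats
  eighth = 0.5 beats
  eighth = 0.5 beats
  dotted half = 3 beats
  half = 2 beats
Sum = 1.5 + 1.5 + 3 + 0.5 + 0.5 + 3 + 2
= 12 beats


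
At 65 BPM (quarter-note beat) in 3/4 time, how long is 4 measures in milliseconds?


Step by step:
Quarter-note beat duration = 60000 / 65 ms
Beats per measure (3/4) = 3
One measure = 3 × 60000 / 65 = 180000 / 65 ms
4 measures = 4 × 180000 / 65 = 720000 / 65
= 11076.9 ms


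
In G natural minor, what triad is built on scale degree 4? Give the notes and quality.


G natural minor scale: G A Bb C D Eb F
Diatonic triad on degree 4 stacks scale notes 4, 6, 1: C Eb G
C→Eb = 3 semitones; C→G = 7 semitones → minor triad
= C Eb G (minor)


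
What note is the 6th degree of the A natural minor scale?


Reasoning:
Natural minor scale pattern: W-H-W-W-H-W-W (2-1-2-2-1-2-2 semitones)
Starting from A:
  A + 2 semitones → B
  B + 1 semitone → C
  C + 2 semitones → D
  D + 2 semitones → E
  E + 1 semitone → F
  F + 2 semitones → G
  G + 2 semitones → A
Scale: A B C D E F G
Degree 6 = F


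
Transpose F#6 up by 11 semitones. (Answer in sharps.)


F#6: chromatic position 6 in octave 6 → absolute = 6×12 + 6 = 78
Transpose up 11: 78 + 11 = 89
89 = 7×12 + 5 → F in octave 7
Result = F7


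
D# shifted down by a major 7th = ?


Reasoning:
major 7th: 7 letter names, 11 semitones
Letter: D - 6 → E
Pitch: D# - 11 semitones, spelled as an E → E
= E


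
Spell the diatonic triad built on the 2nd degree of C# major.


Reasoning:
C# major scale: C# D# E# F# G# A# B#
Diatonic triad on degree 2 stacks scale notes 2, 4, 6: D# F# A#
D#→F# = 3 semitones; D#→A# = 7 semitones → minor triad
= D# F# A# (minor)


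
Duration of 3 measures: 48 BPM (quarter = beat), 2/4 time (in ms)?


Reasoning:
Quarter-note beat duration = 60000 / 48 ms
Beats per measure (2/4) = 2
One measure = 2 × 60000 / 48 = 120000 / 48 ms
3 measures = 3 × 120000 / 48 = 360000 / 48
= 7500.0 ms


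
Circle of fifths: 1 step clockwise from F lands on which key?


Let's work it out.
Each clockwise step on the circle of fifths moves up a perfect 5th
From F: F → C
= C


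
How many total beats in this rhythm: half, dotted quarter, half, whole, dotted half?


Reasoning:
Beat values:
  half = 2 beats
  dotted quarter = 1.5 beats
  half = 2 beats
  whole = 4 beats
  dotted half = 3 beats
Sum = 2 + 1.5 + 2 + 4 + 3
= 12.5 beats


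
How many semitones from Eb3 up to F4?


Solution.
Absolute semitone position = octave×12 + chromatic position
Eb3: 3×12 + 3 = 39
F4: 4×12 + 5 = 53
Difference = 53 - 39 = 14
= 14 semitones


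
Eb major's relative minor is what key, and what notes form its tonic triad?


Working:
The relative minor shares the major's key signature and starts on its 6th degree
6th degree = a major 6th above the tonic; a major 6th above Eb is C
→ relative minor of Eb major is C minor
Tonic triad of C minor = root + minor 3rd + perfect 5th = C Eb G
= C minor; triad = C Eb G


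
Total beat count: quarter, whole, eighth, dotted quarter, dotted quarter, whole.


Let's work it out.
Beat values:
  quarter = 1 beat
  whole = 4 beats
  eighth = 0.5 beats
  dotted quarter = 1.5 beats
  dotted quarter = 1.5 beats
  whole = 4 beats
Sum = 1 + 4 + 0.5 + 1.5 + 1.5 + 4
= 12.5 beats


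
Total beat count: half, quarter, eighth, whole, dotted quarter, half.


Let's work it out.
Beat values:
  half = 2 beats
  quarter = 1 beat
  eighth = 0.5 beats
  whole = 4 beats
  dotted quarter = 1.5 beats
  half = 2 beats
Sum = 2 + 1 + 0.5 + 4 + 1.5 + 2
= 11 beats


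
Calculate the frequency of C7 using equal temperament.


Reasoning:
f = 440 × 2^(n/12) where n = semitones from A4
C7: 27 semitones from A4
f = 440 × 2^(27/12)
f = 2093.00 Hz


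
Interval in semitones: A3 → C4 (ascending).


Absolute semitone position = octave×12 + chromatic position
A3: 3×12 + 9 = 45
C4: 4×12 + 0 = 48
Difference = 48 - 45 = 3
= 3 semitones


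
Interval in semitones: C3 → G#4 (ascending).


Absolute semitone position = octave×12 + chromatic position
C3: 3×12 + 0 = 36
G#4: 4×12 + 8 = 56
Difference = 56 - 36 = 20
= 20 semitones


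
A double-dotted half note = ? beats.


Let's work it out.
Base half note = 2 beats
Dot 1 adds half the previous value: +1
Dot 2 adds half the previous value: +1/2
One double-dotted half = 2 + 1 + 1/2 = 7/2
= 7/2 beats


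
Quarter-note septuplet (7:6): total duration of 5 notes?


Solution.
Septuplet: 7 notes occupy the space of 6 quarter notes
Space = 6 × 1 = 6 beats
Each septuplet note = 6 / 7 = 6/7 beats
5 notes = 5 × 6/7 = 30/7
= 30/7 beats


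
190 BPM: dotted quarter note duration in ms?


Reasoning:
One quarter-note beat = 60000 / BPM = 60000 / 190 ms
Dotted quarter note = 3/2 × quarter note
Duration = 3/2 × 60000 / 190 = 90000 / 190
= 473.7 ms


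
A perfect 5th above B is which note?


Let's work it out.
A 5th spans 5 letter names, so from B we land on F
A perfect 5th = 7 semitones above B
Spell F at that pitch: F#
= F#


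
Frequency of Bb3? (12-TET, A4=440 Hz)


Reasoning:
f = 440 × 2^(n/12) where n = semitones from A4
Bb3: -11 semitones from A4
f = 440 × 2^(-11/12)
f = 233.08 Hz


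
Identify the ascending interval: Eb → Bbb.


Let's work it out.
Letter names: E → B spans 5 letter names → a 5th
Semitones: Eb → Bbb = 6 half-steps
A 5th of 6 semitones is a diminished 5th
= diminished 5th


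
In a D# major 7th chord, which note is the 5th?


Reasoning:
Major 7th chord = root + major 3rd + perfect 5th + major 7th
Seventh chords stack in thirds, so the letter names are D-F-A-C
Root: D#
Major 3rd above D#: F##
Perfect 5th above D#: A#
Major 7th above D#: C##
The 5th = A#


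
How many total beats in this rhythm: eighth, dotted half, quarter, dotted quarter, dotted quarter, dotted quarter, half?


Beat values:
  eighth = 0.5 beats
  dotted half = 3 beats
  quarter = 1 beat
  dotted quarter = 1.5 beats
  dotted quarter = 1.5 beats
  dotted quarter = 1.5 beats
  half = 2 beats
Sum = 0.5 + 3 + 1 + 1.5 + 1.5 + 1.5 + 2
= 11 beats


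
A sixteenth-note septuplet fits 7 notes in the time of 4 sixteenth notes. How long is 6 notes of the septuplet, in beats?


Septuplet: 7 notes occupy the space of 4 sixteenth notes
Space = 4 × 1/4 = 1 beat
Each septuplet note = 1 / 7 = 1/7 beats
6 notes = 6 × 1/7 = 6/7
= 6/7 beats


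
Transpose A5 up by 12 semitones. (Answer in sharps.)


A5: chromatic position 9 in octave 5 → absolute = 5×12 + 9 = 69
Transpose up 12: 69 + 12 = 81
81 = 6×12 + 9 → A in octave 6
Result = A6


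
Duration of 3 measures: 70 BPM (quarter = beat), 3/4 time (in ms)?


Reasoning:
Quarter-note beat duration = 60000 / 70 ms
Beats per measure (3/4) = 3
One measure = 3 × 60000 / 70 = 180000 / 70 ms
3 measures = 3 × 180000 / 70 = 540000 / 70
= 7714.3 ms


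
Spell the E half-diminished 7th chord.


Step by step:
Half-diminished 7th chord = root + minor 3rd + diminished 5th + minor 7th
Seventh chords stack in thirds, so the letter names are E-G-B-D
Root: E
Minor 3rd above E: G
Diminished 5th above E: Bb
Minor 7th above E: D
Chord = E G Bb D


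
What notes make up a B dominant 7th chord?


Dominant 7th chord = root + major 3rd + perfect 5th + minor 7th
Seventh chords stack in thirds, so the letter names are B-D-F-A
Root: B
Major 3rd above B: D#
Perfect 5th above B: F#
Minor 7th above B: A
Chord = B D# F# A


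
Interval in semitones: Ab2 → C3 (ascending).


Absolute semitone position = octave×12 + chromatic position
Ab2: 2×12 + 8 = 32
C3: 3×12 + 0 = 36
Difference = 36 - 32 = 4
= 4 semitones


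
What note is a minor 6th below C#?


Reasoning:
A 6th spans 6 letter names, so from C we land on E
A minor 6th = 8 semitones below C#
Spell E at that pitch: E#
= E#


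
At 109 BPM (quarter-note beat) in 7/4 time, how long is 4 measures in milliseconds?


Working:
Quarter-note beat duration = 60000 / 109 ms
Beats per measure (7/4) = 7
One measure = 7 × 60000 / 109 = 420000 / 109 ms
4 measures = 4 × 420000 / 109 = 1680000 / 109
= 15412.8 ms


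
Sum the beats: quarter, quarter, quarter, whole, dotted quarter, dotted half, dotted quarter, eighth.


Beat values:
  quarter = 1 beat
  quarter = 1 beat
  quarter = 1 beat
  whole = 4 beats
  dotted quarter = 1.5 beats
  dotted half = 3 beats
  dotted quarter = 1.5 beats
  eighth = 0.5 beats
Sum = 1 + 1 + 1 + 4 + 1.5 + 3 + 1.5 + 0.5
= 13.5 beats


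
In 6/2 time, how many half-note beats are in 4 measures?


Reasoning:
Time signature 6/2: the bottom number 2 means the half note gets one count
The top number 6 means 6 half-note beats per measure
Total = 6 × 4 measures
= 24 half-note beats


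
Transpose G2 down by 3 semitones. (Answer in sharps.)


Solution.
G2: chromatic position 7 in octave 2 → absolute = 2×12 + 7 = 31
Transpose down 3: 31 - 3 = 28
28 = 2×12 + 4 → E in octave 2
Result = E2


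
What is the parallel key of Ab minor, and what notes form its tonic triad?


Step by step:
Parallel keys share the same tonic but differ in mode
Ab minor → parallel is Ab major
Tonic triad of Ab major = Ab C Eb
= Ab major; triad = Ab C Eb


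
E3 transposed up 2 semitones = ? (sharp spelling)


E3: chromatic position 4 in octave 3 → absolute = 3×12 + 4 = 40
Transpose up 2: 40 + 2 = 42
42 = 3×12 + 6 → F# in octave 3
Result = F#3


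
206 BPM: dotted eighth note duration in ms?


One quarter-note beat = 60000 / BPM = 60000 / 206 ms
Dotted eighth note = 3/4 × quarter note
Duration = 3/4 × 60000 / 206 = 45000 / 206
= 218.4 ms


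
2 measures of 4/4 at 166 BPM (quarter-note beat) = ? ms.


Reasoning:
Quarter-note beat duration = 60000 / 166 ms
Beats per measure (4/4) = 4
One measure = 4 × 60000 / 166 = 240000 / 166 ms
2 measures = 2 × 240000 / 166 = 480000 / 166
= 2891.6 ms


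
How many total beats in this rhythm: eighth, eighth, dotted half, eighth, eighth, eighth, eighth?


Reasoning:
Beat values:
  eighth = 0.5 beats
  eighth = 0.5 beats
  dotted half = 3 beats
  eighth = 0.5 beats
  eighth = 0.5 beats
  eighth = 0.5 beats
  eighth = 0.5 beats
Sum = 0.5 + 0.5 + 3 + 0.5 + 0.5 + 0.5 + 0.5
= 6 beats


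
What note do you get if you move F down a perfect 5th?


perfect 5th: 5 letter names, 7 semitones
Letter: F - 4 → B
Pitch: F - 7 semitones, spelled as a B → Bb
= Bb


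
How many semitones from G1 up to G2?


Let's work it out.
Absolute semitone position = octave×12 + chromatic position
G1: 1×12 + 7 = 19
G2: 2×12 + 7 = 31
Difference = 31 - 19 = 12
= 12 semitones


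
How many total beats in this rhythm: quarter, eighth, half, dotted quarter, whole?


Working:
Beat values:
  quarter = 1 beat
  eighth = 0.5 beats
  half = 2 beats
  dotted quarter = 1.5 beats
  whole = 4 beats
Sum = 1 + 0.5 + 2 + 1.5 + 4
= 9 beats


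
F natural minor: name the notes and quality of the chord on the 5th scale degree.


Reasoning:
F natural minor scale: F G Ab Bb C Db Eb
Diatonic triad on degree 5 stacks scale notes 5, 7, 2: C Eb G
C→Eb = 3 semitones; C→G = 7 semitones → minor triad
= C Eb G (minor)


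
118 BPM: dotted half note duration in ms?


Step by step:
One quarter-note beat = 60000 / BPM = 60000 / 118 ms
Dotted half note = 3 × quarter note
Duration = 3 × 60000 / 118 = 180000 / 118
= 1525.4 ms


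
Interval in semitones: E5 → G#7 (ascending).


Absolute semitone position = octave×12 + chromatic position
E5: 5×12 + 4 = 64
G#7: 7×12 + 8 = 92
Difference = 92 - 64 = 28
= 28 semitones


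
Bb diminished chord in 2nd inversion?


Solution.
Root position: Bb Db Fb
2nd inversion: move root and 3rd up an octave
Bass note: Fb
Notes (bottom to top) = Fb Bb Db


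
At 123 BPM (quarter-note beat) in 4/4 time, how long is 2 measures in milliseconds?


Reasoning:
Quarter-note beat duration = 60000 / 123 ms
Beats per measure (4/4) = 4
One measure = 4 × 60000 / 123 = 240000 / 123 ms
2 measures = 2 × 240000 / 123 = 480000 / 123
= 3902.4 ms


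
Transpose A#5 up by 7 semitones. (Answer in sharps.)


A#5: chromatic position 10 in octave 5 → absolute = 5×12 + 10 = 70
Transpose up 7: 70 + 7 = 77
77 = 6×12 + 5 → F in octave 6
Result = F6


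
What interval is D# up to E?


Letter names: D → E spans 2 letter names → a 2nd
Semitones: D# → E = 1 half-step
A 2nd of 1 semitone is a minor 2nd
= minor 2nd


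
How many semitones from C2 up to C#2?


Absolute semitone position = octave×12 + chromatic position
C2: 2×12 + 0 = 24
C#2: 2×12 + 1 = 25
Difference = 25 - 24 = 1
= 1 semitone


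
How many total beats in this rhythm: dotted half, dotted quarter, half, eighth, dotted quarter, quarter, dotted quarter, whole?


Solution.
Beat values:
  dotted half = 3 beats
  dotted quarter = 1.5 beats
  half = 2 beats
  eighth = 0.5 beats
  dotted quarter = 1.5 beats
  quarter = 1 beat
  dotted quarter = 1.5 beats
  whole = 4 beats
Sum = 3 + 1.5 + 2 + 0.5 + 1.5 + 1 + 1.5 + 4
= 15 beats


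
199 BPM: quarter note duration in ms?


Step by step:
One quarter-note beat = 60000 / BPM = 60000 / 199 ms
Duration = 60000 / 199
= 301.5 ms


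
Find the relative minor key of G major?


The relative minor shares the major's key signature and starts on its 6th degree
6th degree = a major 6th above the tonic; a major 6th above G is E
→ relative minor of G major is E minor
= E minor


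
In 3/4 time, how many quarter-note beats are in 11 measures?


Time signature 3/4: the bottom number 4 means the quarter note gets one count
The top number 3 means 3 quarter-note beats per measure
Total = 3 × 11 measures
= 33 quarter-note beats


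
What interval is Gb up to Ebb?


Letter names: G → E spans 6 letter names → a 6th
Semitones: Gb → Ebb = 8 half-steps
A 6th of 8 semitones is a minor 6th
= minor 6th


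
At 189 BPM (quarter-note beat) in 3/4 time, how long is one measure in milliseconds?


Quarter-note beat duration = 60000 / 189 ms
Beats per measure (3/4) = 3
One measure = 3 × 60000 / 189 = 180000 / 189 ms
= 952.4 ms


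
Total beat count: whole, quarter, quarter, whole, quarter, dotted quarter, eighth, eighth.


Reasoning:
Beat values:
  whole = 4 beats
  quarter = 1 beat
  quarter = 1 beat
  whole = 4 beats
  quarter = 1 beat
  dotted quarter = 1.5 beats
  eighth = 0.5 beats
  eighth = 0.5 beats
Sum = 4 + 1 + 1 + 4 + 1 + 1.5 + 0.5 + 0.5
= 13.5 beats


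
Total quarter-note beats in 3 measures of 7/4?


Reasoning:
Time signature 7/4: the bottom number 4 means the quarter note gets one count
The top number 7 means 7 quarter-note beats per measure
Total = 7 × 3 measures
= 21 quarter-note beats


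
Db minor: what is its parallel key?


Parallel keys share the same tonic but differ in mode
Db minor → parallel is Db major
= Db major


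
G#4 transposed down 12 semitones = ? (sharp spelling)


Step by step:
G#4: chromatic position 8 in octave 4 → absolute = 4×12 + 8 = 56
Transpose down 12: 56 - 12 = 44
44 = 3×12 + 8 → G# in octave 3
Result = G#3


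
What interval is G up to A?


Letter names: G → A spans 2 letter names → a 2nd
Semitones: G → A = 2 half-steps
A 2nd of 2 semitones is a major 2nd
= major 2nd


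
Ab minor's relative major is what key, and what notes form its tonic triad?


The relative major shares the key signature and is a minor 3rd above the minor tonic
A minor 3rd above Ab is Cb
→ relative major of Ab minor is Cb major
Tonic triad of Cb major = root + major 3rd + perfect 5th = Cb Eb Gb
= Cb major; triad = Cb Eb Gb


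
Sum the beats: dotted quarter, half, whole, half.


Beat values:
  dotted quarter = 1.5 beats
  half = 2 beats
  whole = 4 beats
  half = 2 beats
Sum = 1.5 + 2 + 4 + 2
= 9.5 beats


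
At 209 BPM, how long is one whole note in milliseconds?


Working:
One quarter-note beat = 60000 / BPM = 60000 / 209 ms
Whole note = 4 × quarter note
Duration = 4 × 60000 / 209 = 240000 / 209
= 1148.3 ms


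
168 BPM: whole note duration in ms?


Working:
One quarter-note beat = 60000 / BPM = 60000 / 168 ms
Whole note = 4 × quarter note
Duration = 4 × 60000 / 168 = 240000 / 168
= 1428.6 ms


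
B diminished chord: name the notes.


Let's work it out.
Diminished triad = root + minor 3rd (3 semitones) + diminished 5th (6 semitones)
A triad on B stacks thirds, so the chord tones use letter names B-D-F
Root: B
Minor 3rd above B: D
Diminished 5th above B: F
Chord = B D F


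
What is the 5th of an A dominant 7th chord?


Working:
Dominant 7th chord = root + major 3rd + perfect 5th + minor 7th
Seventh chords stack in thirds, so the letter names are A-C-E-G
Root: A
Major 3rd above A: C#
Perfect 5th above A: E
Minor 7th above A: G
The 5th = E


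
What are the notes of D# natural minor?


Working:
Natural minor scale pattern: W-H-W-W-H-W-W (2-1-2-2-1-2-2 semitones)
Starting from D#:
  D# + 2 semitones → E#
  E# + 1 semitone → F#
  F# + 2 semitones → G#
  G# + 2 semitones → A#
  A# + 1 semitone → B
  B + 2 semitones → C#
  C# + 2 semitones → D#
Scale = D# E# F# G# A# B C#


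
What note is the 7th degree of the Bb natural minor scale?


Natural minor scale pattern: W-H-W-W-H-W-W (2-1-2-2-1-2-2 semitones)
Starting from Bb:
  Bb + 2 semitones → C
  C + 1 semitone → Db
  Db + 2 semitones → Eb
  Eb + 2 semitones → F
  F + 1 semitone → Gb
  Gb + 2 semitones → Ab
  Ab + 2 semitones → Bb
Scale: Bb C Db Eb F Gb Ab
Degree 7 = Ab


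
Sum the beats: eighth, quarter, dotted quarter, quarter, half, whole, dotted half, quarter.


Step by step:
Beat values:
  eighth = 0.5 beats
  quarter = 1 beat
  dotted quarter = 1.5 beats
  quarter = 1 beat
  half = 2 beats
  whole = 4 beats
  dotted half = 3 beats
  quarter = 1 beat
Sum = 0.5 + 1 + 1.5 + 1 + 2 + 4 + 3 + 1
= 14 beats


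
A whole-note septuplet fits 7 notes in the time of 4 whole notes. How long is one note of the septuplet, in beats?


Step by step:
Septuplet: 7 notes occupy the space of 4 whole notes
Space = 4 × 4 = 16 beats
Each septuplet note = 16 / 7 = 16/7 beats
= 16/7 beats


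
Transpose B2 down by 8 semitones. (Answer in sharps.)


B2: chromatic position 11 in octave 2 → absolute = 2×12 + 11 = 35
Transpose down 8: 35 - 8 = 27
27 = 2×12 + 3 → D# in octave 2
Result = D#2


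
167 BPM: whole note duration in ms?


Working:
One quarter-note beat = 60000 / BPM = 60000 / 167 ms
Whole note = 4 × quarter note
Duration = 4 × 60000 / 167 = 240000 / 167
= 1437.1 ms


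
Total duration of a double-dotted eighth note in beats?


Step by step:
Base eighth note = 1/2 beats
Dot 1 adds half the previous value: +1/4
Dot 2 adds half the previous value: +1/8
One double-dotted eighth = 1/2 + 1/4 + 1/8 = 7/8
= 7/8 beats


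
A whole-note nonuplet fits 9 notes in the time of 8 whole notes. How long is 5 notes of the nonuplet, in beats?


Reasoning:
Nonuplet: 9 notes occupy the space of 8 whole notes
Space = 8 × 4 = 32 beats
Each nonuplet note = 32 / 9 = 32/9 beats
5 notes = 5 × 32/9 = 160/9
= 160/9 beats


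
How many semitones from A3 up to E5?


Reasoning:
Absolute semitone position = octave×12 + chromatic position
A3: 3×12 + 9 = 45
E5: 5×12 + 4 = 64
Difference = 64 - 45 = 19
= 19 semitones


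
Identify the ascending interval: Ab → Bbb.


Letter names: A → B spans 2 letter names → a 2nd
Semitones: Ab → Bbb = 1 half-step
A 2nd of 1 semitone is a minor 2nd
= minor 2nd


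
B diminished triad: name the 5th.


Diminished triad = root + minor 3rd (3 semitones) + diminished 5th (6 semitones)
A triad on B stacks thirds, so the chord tones use letter names B-D-F
Root: B
Minor 3rd above B: D
Diminished 5th above B: F
The 5th = F


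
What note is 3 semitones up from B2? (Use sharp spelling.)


Solution.
B2: chromatic position 11 in octave 2 → absolute = 2×12 + 11 = 35
Transpose up 3: 35 + 3 = 38
38 = 3×12 + 2 → D in octave 3
Result = D3


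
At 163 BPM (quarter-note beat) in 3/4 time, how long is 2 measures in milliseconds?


Solution.
Quarter-note beat duration = 60000 / 163 ms
Beats per measure (3/4) = 3
One measure = 3 × 60000 / 163 = 180000 / 163 ms
2 measures = 2 × 180000 / 163 = 360000 / 163
= 2208.6 ms


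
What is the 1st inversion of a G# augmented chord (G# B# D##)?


Solution.
Root position: G# B# D##
1st inversion: move root up an octave
Bass note: B#
Notes (bottom to top) = B# D## G#


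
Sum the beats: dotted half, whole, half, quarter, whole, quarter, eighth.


Step by step:
Beat values:
  dotted half = 3 beats
  whole = 4 beats
  half = 2 beats
  quarter = 1 beat
  whole = 4 beats
  quarter = 1 beat
  eighth = 0.5 beats
Sum = 3 + 4 + 2 + 1 + 4 + 1 + 0.5
= 15.5 beats


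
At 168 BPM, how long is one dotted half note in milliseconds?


Let's work it out.
One quarter-note beat = 60000 / BPM = 60000 / 168 ms
Dotted half note = 3 × quarter note
Duration = 3 × 60000 / 168 = 180000 / 168
= 1071.4 ms


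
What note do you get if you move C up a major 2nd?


major 2nd: 2 letter names, 2 semitones
Letter: C + 1 → D
Pitch: C + 2 semitones, spelled as a D → D
= D


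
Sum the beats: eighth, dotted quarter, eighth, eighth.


Let's work it out.
Beat values:
  eighth = 0.5 beats
  dotted quarter = 1.5 beats
  eighth = 0.5 beats
  eighth = 0.5 beats
Sum = 0.5 + 1.5 + 0.5 + 0.5
= 3 beats


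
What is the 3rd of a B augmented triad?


Reasoning:
Augmented triad = root + major 3rd (4 semitones) + augmented 5th (8 semitones)
A triad on B stacks thirds, so the chord tones use letter names B-D-F
Root: B
Major 3rd above B: D#
Augmented 5th above B: F##
The 3rd = D#


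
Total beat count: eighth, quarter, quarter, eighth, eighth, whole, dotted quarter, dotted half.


Working:
Beat values:
  eighth = 0.5 beats
  quarter = 1 beat
  quarter = 1 beat
  eighth = 0.5 beats
  eighth = 0.5 beats
  whole = 4 beats
  dotted quarter = 1.5 beats
  dotted half = 3 beats
Sum = 0.5 + 1 + 1 + 0.5 + 0.5 + 4 + 1.5 + 3
= 12 beats


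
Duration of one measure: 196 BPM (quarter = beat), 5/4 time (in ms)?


Quarter-note beat duration = 60000 / 196 ms
Beats per measure (5/4) = 5
One measure = 5 × 60000 / 196 = 300000 / 196 ms
= 1530.6 ms


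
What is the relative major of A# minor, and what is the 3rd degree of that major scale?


The relative major shares the key signature and is a minor 3rd above the minor tonic
A minor 3rd above A# is C#
→ relative major of A# minor is C# major
C# major scale: C# D# E# F# G# A# B#
= C# major; 3rd degree = E#


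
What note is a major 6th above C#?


Reasoning:
A 6th spans 6 letter names, so from C we land on A
A major 6th = 9 semitones above C#
Spell A at that pitch: A#
= A#


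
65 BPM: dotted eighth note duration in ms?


Step by step:
One quarter-note beat = 60000 / BPM = 60000 / 65 ms
Dotted eighth note = 3/4 × quarter note
Duration = 3/4 × 60000 / 65 = 45000 / 65
= 692.3 ms


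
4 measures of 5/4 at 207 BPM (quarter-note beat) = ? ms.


Reasoning:
Quarter-note beat duration = 60000 / 207 ms
Beats per measure (5/4) = 5
One measure = 5 × 60000 / 207 = 300000 / 207 ms
4 measures = 4 × 300000 / 207 = 1200000 / 207
= 5797.1 ms


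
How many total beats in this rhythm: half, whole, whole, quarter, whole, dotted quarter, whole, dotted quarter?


Beat values:
  half = 2 beats
  whole = 4 beats
  whole = 4 beats
  quarter = 1 beat
  whole = 4 beats
  dotted quarter = 1.5 beats
  whole = 4 beats
  dotted quarter = 1.5 beats
Sum = 2 + 4 + 4 + 1 + 4 + 1.5 + 4 + 1.5
= 22 beats


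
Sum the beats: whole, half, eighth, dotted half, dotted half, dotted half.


Working:
Beat values:
  whole = 4 beats
  half = 2 beats
  eighth = 0.5 beats
  dotted half = 3 beats
  dotted half = 3 beats
  dotted half = 3 beats
Sum = 4 + 2 + 0.5 + 3 + 3 + 3
= 15.5 beats


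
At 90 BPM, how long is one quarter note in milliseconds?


Let's work it out.
One quarter-note beat = 60000 / BPM = 60000 / 90 ms
Duration = 60000 / 90
= 666.7 ms


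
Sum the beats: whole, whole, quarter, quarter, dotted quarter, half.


Let's work it out.
Beat values:
  whole = 4 beats
  whole = 4 beats
  quarter = 1 beat
  quarter = 1 beat
  dotted quarter = 1.5 beats
  half = 2 beats
Sum = 4 + 4 + 1 + 1 + 1.5 + 2
= 13.5 beats


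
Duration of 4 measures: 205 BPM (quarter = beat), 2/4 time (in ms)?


Step by step:
Quarter-note beat duration = 60000 / 205 ms
Beats per measure (2/4) = 2
One measure = 2 × 60000 / 205 = 120000 / 205 ms
4 measures = 4 × 120000 / 205 = 480000 / 205
= 2341.5 ms


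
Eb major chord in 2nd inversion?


Root position: Eb G Bb
2nd inversion: move root and 3rd up an octave
Bass note: Bb
Notes (bottom to top) = Bb Eb G


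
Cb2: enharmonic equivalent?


Reasoning:
Enharmonic notes sound the same pitch but are spelled with different letter names
Cb and B name the same pitch class
Octave numbers change at C, so Cb2 = B1
= B1


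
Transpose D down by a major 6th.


major 6th: 6 letter names, 9 semitones
Letter: D - 5 → F
Pitch: D - 9 semitones, spelled as an F → F
= F


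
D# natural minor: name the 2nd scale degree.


Natural minor scale pattern: W-H-W-W-H-W-W (2-1-2-2-1-2-2 semitones)
Starting from D#:
  D# + 2 semitones → E#
  E# + 1 semitone → F#
  F# + 2 semitones → G#
  G# + 2 semitones → A#
  A# + 1 semitone → B
  B + 2 semitones → C#
  C# + 2 semitones → D#
Scale: D# E# F# G# A# B C#
Degree 2 = E#
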